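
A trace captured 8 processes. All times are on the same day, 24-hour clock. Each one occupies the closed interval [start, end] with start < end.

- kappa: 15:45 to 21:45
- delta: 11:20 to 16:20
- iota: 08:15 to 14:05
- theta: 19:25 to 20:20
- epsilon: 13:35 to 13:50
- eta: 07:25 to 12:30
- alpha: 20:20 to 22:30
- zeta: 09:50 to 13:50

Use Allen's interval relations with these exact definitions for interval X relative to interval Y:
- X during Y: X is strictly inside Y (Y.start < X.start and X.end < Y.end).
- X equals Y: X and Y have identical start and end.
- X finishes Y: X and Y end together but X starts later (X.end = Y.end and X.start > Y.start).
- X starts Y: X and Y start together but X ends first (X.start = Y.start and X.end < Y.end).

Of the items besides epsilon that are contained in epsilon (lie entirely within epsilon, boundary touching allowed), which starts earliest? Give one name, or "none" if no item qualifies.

Target epsilon = [13:35, 13:50].
alpha [20:20, 22:30] → after → excluded.
delta [11:20, 16:20] → contains → excluded.
eta [07:25, 12:30] → before → excluded.
iota [08:15, 14:05] → contains → excluded.
kappa [15:45, 21:45] → after → excluded.
theta [19:25, 20:20] → after → excluded.
zeta [09:50, 13:50] → finished-by → excluded.
No candidates → none.

none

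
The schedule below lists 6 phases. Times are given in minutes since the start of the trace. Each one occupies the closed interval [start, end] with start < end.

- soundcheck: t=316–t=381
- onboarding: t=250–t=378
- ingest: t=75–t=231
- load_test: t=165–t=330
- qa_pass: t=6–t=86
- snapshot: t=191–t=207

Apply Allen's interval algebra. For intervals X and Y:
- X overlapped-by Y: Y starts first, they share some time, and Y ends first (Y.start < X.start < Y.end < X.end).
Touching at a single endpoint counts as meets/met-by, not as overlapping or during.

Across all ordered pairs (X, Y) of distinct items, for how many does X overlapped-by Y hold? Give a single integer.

5

Checking all 30 ordered pairs for relation 'overlapped-by'; matching pairs in alphabetical order:
(ingest, qa_pass): ingest overlapped-by qa_pass ✓
(load_test, ingest): load_test overlapped-by ingest ✓
(onboarding, load_test): onboarding overlapped-by load_test ✓
(soundcheck, load_test): soundcheck overlapped-by load_test ✓
(soundcheck, onboarding): soundcheck overlapped-by onboarding ✓
Count: 5.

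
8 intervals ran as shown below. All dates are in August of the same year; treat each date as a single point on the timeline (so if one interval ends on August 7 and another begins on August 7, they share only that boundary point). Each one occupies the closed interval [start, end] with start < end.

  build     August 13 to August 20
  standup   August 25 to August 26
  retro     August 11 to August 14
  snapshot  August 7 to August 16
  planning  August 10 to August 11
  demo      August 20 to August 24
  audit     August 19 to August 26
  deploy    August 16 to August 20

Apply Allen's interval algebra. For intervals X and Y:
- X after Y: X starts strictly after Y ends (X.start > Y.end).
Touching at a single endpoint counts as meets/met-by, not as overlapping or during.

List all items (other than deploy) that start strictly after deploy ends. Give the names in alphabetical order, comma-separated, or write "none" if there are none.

standup

Target deploy = [August 16, August 20].
audit [August 19, August 26] → overlapped-by → no.
build [August 13, August 20] → finished-by → no.
demo [August 20, August 24] → met-by → no.
planning [August 10, August 11] → before → no.
retro [August 11, August 14] → before → no.
snapshot [August 7, August 16] → meets → no.
standup [August 25, August 26] → after → yes.
Result: standup.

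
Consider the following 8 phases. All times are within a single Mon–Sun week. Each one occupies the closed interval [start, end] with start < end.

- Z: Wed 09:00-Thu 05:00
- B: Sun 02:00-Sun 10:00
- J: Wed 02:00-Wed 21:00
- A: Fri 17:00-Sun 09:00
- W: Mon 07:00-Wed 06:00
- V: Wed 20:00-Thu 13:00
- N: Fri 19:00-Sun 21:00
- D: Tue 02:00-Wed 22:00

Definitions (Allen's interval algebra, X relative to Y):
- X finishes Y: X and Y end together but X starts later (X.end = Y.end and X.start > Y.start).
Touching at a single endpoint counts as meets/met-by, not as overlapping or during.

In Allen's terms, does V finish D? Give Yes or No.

V = [Wed 20:00, Thu 13:00], D = [Tue 02:00, Wed 22:00].
Actual relation of V to D: overlapped-by.
Asked whether 'finishes' holds → No.

No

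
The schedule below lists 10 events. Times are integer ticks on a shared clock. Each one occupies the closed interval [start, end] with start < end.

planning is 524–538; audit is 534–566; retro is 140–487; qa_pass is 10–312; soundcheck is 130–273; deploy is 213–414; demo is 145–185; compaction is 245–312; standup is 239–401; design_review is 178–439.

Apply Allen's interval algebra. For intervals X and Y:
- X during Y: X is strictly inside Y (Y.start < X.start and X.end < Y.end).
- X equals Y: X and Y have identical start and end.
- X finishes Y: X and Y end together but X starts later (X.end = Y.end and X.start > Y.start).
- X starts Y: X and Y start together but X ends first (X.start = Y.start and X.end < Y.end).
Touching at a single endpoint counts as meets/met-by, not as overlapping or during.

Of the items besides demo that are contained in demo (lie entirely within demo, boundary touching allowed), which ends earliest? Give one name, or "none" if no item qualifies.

none

Target demo = [145, 185].
audit [534, 566] → after → excluded.
compaction [245, 312] → after → excluded.
deploy [213, 414] → after → excluded.
design_review [178, 439] → overlapped-by → excluded.
planning [524, 538] → after → excluded.
qa_pass [10, 312] → contains → excluded.
retro [140, 487] → contains → excluded.
soundcheck [130, 273] → contains → excluded.
standup [239, 401] → after → excluded.
No candidates → none.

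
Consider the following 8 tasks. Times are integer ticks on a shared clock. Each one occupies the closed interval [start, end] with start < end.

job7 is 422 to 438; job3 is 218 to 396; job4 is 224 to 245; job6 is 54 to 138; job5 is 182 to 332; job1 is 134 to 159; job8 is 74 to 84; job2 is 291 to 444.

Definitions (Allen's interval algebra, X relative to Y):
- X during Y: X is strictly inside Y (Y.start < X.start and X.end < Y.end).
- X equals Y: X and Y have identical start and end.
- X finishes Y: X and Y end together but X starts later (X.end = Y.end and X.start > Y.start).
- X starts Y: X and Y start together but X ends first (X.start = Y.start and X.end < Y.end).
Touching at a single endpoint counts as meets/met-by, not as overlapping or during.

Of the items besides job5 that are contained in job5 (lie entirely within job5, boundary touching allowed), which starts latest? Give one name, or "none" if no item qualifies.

Target job5 = [182, 332].
job1 [134, 159] → before → excluded.
job2 [291, 444] → overlapped-by → excluded.
job3 [218, 396] → overlapped-by → excluded.
job4 [224, 245] → during → candidate.
job6 [54, 138] → before → excluded.
job7 [422, 438] → after → excluded.
job8 [74, 84] → before → excluded.
Among candidates, latest start is 224 → job4.

job4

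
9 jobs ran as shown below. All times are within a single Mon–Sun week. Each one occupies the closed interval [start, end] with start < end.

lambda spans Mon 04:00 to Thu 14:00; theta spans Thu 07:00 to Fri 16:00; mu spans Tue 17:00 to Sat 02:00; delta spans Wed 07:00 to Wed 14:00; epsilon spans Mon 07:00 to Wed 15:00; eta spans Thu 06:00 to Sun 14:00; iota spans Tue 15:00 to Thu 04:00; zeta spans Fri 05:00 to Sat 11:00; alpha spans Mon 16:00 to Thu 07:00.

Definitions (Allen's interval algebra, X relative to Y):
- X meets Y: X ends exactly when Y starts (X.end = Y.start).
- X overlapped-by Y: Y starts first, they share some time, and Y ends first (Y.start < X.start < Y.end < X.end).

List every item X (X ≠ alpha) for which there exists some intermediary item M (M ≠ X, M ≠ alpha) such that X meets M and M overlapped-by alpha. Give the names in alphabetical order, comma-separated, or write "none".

Target alpha = [Mon 16:00, Thu 07:00].
Intermediaries M with M overlapped-by alpha: eta, mu.
Via eta — items with X meets eta: none.
Via mu — items with X meets mu: none.
Union: none.

none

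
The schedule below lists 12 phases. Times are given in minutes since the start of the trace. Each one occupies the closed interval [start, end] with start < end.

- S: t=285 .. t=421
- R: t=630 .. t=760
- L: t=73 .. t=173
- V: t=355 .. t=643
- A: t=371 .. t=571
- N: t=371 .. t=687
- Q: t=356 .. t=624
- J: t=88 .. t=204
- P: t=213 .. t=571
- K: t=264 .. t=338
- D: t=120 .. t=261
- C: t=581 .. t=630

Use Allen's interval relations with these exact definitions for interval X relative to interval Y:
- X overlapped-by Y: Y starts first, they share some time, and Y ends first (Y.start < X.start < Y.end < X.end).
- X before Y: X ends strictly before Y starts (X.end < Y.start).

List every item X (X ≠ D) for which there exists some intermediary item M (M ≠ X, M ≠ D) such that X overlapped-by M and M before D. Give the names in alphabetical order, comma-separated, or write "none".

none

Target D = [t=120, t=261].
Intermediaries M with M before D: none.
Union: none.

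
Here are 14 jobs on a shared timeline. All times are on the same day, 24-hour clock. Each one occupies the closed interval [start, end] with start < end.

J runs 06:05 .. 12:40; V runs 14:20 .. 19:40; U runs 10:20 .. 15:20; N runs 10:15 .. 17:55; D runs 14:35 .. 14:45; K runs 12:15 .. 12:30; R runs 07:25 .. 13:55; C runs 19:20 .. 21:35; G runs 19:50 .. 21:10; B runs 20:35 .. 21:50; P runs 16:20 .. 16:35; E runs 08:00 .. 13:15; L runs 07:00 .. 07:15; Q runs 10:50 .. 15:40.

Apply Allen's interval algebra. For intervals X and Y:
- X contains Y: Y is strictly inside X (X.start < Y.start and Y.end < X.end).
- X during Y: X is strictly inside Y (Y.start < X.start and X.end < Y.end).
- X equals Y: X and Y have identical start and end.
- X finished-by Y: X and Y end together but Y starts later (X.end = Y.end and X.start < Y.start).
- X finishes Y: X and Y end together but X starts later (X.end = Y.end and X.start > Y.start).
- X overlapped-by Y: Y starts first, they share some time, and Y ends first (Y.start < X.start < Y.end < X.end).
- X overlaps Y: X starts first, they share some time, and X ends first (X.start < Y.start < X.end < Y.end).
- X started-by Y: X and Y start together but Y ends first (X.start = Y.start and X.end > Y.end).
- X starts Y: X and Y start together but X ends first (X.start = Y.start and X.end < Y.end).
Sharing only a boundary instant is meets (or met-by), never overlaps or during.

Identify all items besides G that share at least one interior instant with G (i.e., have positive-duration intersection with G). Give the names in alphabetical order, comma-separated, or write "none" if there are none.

B, C

Target G = [19:50, 21:10].
B [20:35, 21:50] → overlapped-by → yes.
C [19:20, 21:35] → contains → yes.
D [14:35, 14:45] → before → no.
E [08:00, 13:15] → before → no.
J [06:05, 12:40] → before → no.
K [12:15, 12:30] → before → no.
L [07:00, 07:15] → before → no.
N [10:15, 17:55] → before → no.
P [16:20, 16:35] → before → no.
Q [10:50, 15:40] → before → no.
R [07:25, 13:55] → before → no.
U [10:20, 15:20] → before → no.
V [14:20, 19:40] → before → no.
Result: B, C.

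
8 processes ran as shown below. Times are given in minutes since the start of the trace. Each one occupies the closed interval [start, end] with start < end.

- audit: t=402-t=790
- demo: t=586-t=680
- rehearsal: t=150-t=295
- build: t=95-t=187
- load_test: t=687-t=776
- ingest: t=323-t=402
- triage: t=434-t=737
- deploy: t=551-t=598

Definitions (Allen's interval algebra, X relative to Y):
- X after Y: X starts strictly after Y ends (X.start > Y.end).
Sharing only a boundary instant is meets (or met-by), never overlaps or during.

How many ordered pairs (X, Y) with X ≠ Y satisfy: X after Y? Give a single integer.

Checking all 56 ordered pairs for relation 'after'; matching pairs in alphabetical order:
(audit, build): audit after build ✓
(audit, rehearsal): audit after rehearsal ✓
(demo, build): demo after build ✓
(demo, ingest): demo after ingest ✓
(demo, rehearsal): demo after rehearsal ✓
(deploy, build): deploy after build ✓
(deploy, ingest): deploy after ingest ✓
(deploy, rehearsal): deploy after rehearsal ✓
(ingest, build): ingest after build ✓
(ingest, rehearsal): ingest after rehearsal ✓
(load_test, build): load_test after build ✓
(load_test, demo): load_test after demo ✓
(load_test, deploy): load_test after deploy ✓
(load_test, ingest): load_test after ingest ✓
(load_test, rehearsal): load_test after rehearsal ✓
(triage, build): triage after build ✓
(triage, ingest): triage after ingest ✓
(triage, rehearsal): triage after rehearsal ✓
Count: 18.

18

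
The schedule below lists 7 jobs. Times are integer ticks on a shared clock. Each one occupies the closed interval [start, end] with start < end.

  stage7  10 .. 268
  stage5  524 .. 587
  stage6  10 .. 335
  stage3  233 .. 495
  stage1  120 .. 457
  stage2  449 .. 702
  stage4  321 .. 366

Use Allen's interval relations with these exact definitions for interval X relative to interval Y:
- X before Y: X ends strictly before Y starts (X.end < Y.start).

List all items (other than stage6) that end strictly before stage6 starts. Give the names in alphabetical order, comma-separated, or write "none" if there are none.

Target stage6 = [10, 335].
stage1 [120, 457] → overlapped-by → no.
stage2 [449, 702] → after → no.
stage3 [233, 495] → overlapped-by → no.
stage4 [321, 366] → overlapped-by → no.
stage5 [524, 587] → after → no.
stage7 [10, 268] → starts → no.
Result: none.

none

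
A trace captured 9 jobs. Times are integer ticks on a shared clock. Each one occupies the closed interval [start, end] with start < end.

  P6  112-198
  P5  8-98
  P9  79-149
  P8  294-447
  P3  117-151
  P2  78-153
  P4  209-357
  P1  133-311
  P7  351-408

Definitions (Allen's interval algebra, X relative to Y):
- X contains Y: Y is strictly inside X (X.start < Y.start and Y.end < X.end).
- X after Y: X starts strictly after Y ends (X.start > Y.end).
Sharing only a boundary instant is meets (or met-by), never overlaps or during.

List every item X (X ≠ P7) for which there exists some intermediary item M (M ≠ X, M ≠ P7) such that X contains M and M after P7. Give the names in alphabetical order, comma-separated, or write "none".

none

Target P7 = [351, 408].
Intermediaries M with M after P7: none.
Union: none.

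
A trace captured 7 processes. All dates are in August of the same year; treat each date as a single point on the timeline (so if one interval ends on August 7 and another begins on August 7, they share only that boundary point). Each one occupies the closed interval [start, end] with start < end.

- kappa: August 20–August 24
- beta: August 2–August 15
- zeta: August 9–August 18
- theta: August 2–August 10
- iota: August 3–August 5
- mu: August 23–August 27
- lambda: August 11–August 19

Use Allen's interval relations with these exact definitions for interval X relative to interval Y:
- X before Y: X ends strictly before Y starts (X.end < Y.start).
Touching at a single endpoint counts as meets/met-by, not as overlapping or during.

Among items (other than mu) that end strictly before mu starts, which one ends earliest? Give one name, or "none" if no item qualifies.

Target mu = [August 23, August 27].
beta [August 2, August 15] → before → candidate.
iota [August 3, August 5] → before → candidate.
kappa [August 20, August 24] → overlaps → excluded.
lambda [August 11, August 19] → before → candidate.
theta [August 2, August 10] → before → candidate.
zeta [August 9, August 18] → before → candidate.
Among candidates, earliest end is August 5 → iota.

iota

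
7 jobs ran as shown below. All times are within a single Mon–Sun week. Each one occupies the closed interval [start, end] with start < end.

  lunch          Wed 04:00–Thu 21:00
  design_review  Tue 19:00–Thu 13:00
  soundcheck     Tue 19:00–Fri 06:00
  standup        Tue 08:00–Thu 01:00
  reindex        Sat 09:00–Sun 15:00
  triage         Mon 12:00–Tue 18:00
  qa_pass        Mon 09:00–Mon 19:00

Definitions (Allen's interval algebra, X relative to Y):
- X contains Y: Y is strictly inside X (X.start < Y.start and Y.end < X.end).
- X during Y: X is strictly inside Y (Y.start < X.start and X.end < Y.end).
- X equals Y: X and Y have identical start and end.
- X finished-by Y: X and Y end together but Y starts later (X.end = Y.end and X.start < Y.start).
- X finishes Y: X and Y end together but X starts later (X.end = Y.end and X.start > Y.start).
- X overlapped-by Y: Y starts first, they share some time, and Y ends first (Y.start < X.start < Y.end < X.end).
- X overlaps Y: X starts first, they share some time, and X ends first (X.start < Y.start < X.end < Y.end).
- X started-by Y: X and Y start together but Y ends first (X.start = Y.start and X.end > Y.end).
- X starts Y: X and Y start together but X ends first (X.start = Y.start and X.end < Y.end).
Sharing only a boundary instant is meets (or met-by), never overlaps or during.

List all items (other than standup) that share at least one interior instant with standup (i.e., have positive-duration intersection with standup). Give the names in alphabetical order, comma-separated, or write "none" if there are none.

Target standup = [Tue 08:00, Thu 01:00].
design_review [Tue 19:00, Thu 13:00] → overlapped-by → yes.
lunch [Wed 04:00, Thu 21:00] → overlapped-by → yes.
qa_pass [Mon 09:00, Mon 19:00] → before → no.
reindex [Sat 09:00, Sun 15:00] → after → no.
soundcheck [Tue 19:00, Fri 06:00] → overlapped-by → yes.
triage [Mon 12:00, Tue 18:00] → overlaps → yes.
Result: design_review, lunch, soundcheck, triage.

design_review, lunch, soundcheck, triage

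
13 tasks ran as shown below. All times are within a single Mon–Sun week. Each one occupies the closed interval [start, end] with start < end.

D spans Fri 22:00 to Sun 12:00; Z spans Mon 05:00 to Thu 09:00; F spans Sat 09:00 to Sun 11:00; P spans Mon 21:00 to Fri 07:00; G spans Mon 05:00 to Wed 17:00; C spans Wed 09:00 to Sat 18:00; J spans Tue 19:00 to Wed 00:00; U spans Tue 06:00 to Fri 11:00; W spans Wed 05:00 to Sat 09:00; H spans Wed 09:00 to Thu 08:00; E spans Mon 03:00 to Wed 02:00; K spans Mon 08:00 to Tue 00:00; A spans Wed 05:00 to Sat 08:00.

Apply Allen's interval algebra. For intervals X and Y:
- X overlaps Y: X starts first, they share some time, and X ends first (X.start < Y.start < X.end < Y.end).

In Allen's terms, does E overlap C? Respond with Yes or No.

E = [Mon 03:00, Wed 02:00], C = [Wed 09:00, Sat 18:00].
Actual relation of E to C: before.
Asked whether 'overlaps' holds → No.

No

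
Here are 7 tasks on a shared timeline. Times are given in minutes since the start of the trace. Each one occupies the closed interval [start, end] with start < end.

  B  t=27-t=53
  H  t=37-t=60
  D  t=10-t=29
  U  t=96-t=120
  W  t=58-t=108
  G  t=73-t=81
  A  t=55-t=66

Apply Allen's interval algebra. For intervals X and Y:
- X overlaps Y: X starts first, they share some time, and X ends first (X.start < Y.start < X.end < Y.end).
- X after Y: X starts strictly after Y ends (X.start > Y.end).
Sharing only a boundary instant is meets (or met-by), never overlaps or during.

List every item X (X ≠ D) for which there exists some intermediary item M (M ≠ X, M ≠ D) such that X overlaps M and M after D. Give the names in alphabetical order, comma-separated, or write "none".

Target D = [t=10, t=29].
Intermediaries M with M after D: A, G, H, U, W.
Via A — items with X overlaps A: H.
Via G — items with X overlaps G: none.
Via H — items with X overlaps H: B.
Via U — items with X overlaps U: W.
Via W — items with X overlaps W: A, H.
Union: A, B, H, W.

A, B, H, W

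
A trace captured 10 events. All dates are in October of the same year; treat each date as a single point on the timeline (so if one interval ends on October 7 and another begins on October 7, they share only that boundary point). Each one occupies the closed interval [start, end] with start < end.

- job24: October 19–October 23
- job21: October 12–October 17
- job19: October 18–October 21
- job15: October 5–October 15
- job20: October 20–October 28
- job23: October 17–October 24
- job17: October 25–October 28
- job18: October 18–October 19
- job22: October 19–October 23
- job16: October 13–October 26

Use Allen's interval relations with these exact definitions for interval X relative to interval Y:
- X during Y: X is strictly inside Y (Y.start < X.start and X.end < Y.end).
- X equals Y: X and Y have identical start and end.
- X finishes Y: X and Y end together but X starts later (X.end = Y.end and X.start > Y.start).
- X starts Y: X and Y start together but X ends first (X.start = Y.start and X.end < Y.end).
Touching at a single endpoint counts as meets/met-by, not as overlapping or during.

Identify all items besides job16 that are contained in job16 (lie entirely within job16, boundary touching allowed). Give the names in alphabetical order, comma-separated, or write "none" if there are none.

Target job16 = [October 13, October 26].
job15 [October 5, October 15] → overlaps → no.
job17 [October 25, October 28] → overlapped-by → no.
job18 [October 18, October 19] → during → yes.
job19 [October 18, October 21] → during → yes.
job20 [October 20, October 28] → overlapped-by → no.
job21 [October 12, October 17] → overlaps → no.
job22 [October 19, October 23] → during → yes.
job23 [October 17, October 24] → during → yes.
job24 [October 19, October 23] → during → yes.
Result: job18, job19, job22, job23, job24.

job18, job19, job22, job23, job24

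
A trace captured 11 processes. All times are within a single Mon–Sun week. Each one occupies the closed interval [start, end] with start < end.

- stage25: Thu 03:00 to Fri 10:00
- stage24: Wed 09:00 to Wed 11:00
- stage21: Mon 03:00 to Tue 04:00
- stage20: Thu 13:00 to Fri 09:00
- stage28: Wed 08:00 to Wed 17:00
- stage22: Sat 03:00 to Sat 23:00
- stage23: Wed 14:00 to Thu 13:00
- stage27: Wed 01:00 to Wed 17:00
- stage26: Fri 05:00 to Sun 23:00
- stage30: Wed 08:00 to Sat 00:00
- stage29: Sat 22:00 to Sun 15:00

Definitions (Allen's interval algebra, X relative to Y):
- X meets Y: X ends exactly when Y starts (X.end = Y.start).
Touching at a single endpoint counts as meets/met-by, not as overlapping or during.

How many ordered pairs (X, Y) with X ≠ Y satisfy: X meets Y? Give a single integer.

1

Checking all 110 ordered pairs for relation 'meets'; matching pairs in alphabetical order:
(stage23, stage20): stage23 meets stage20 ✓
Count: 1.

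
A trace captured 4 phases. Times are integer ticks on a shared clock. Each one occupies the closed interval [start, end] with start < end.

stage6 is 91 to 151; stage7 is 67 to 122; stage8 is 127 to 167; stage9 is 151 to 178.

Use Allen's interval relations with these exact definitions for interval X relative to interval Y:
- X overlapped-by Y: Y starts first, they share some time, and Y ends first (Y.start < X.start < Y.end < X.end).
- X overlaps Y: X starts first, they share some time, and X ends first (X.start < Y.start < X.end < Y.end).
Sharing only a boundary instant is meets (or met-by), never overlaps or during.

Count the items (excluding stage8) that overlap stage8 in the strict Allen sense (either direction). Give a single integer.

2

Target stage8 = [127, 167].
stage6 [91, 151] → overlaps → counts.
stage7 [67, 122] → before → no.
stage9 [151, 178] → overlapped-by → counts.
Total: 2.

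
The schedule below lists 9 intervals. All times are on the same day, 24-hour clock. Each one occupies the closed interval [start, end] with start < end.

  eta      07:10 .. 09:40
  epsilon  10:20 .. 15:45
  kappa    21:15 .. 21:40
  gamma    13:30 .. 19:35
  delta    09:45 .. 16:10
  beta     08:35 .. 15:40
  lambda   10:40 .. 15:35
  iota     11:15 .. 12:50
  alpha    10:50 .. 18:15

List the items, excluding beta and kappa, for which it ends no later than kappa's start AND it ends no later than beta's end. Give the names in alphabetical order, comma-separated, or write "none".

Conditions: its end is no later than kappa's start (X.end <= 21:15) AND its end is no later than beta's end (X.end <= 15:40).
alpha: end 18:15 <= 21:15? ✓; end 18:15 <= 15:40? ✗ → no.
delta: end 16:10 <= 21:15? ✓; end 16:10 <= 15:40? ✗ → no.
epsilon: end 15:45 <= 21:15? ✓; end 15:45 <= 15:40? ✗ → no.
eta: end 09:40 <= 21:15? ✓; end 09:40 <= 15:40? ✓ → yes.
gamma: end 19:35 <= 21:15? ✓; end 19:35 <= 15:40? ✗ → no.
iota: end 12:50 <= 21:15? ✓; end 12:50 <= 15:40? ✓ → yes.
lambda: end 15:35 <= 21:15? ✓; end 15:35 <= 15:40? ✓ → yes.
Result: eta, iota, lambda.

eta, iota, lambda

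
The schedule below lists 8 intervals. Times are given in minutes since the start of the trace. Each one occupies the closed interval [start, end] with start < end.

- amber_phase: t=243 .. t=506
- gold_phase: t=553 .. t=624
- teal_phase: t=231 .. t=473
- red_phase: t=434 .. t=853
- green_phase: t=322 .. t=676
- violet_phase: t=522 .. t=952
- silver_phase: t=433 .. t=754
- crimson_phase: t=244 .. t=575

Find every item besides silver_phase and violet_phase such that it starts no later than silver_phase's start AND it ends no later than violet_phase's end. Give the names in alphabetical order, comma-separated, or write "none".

Conditions: its start is no later than silver_phase's start (X.start <= t=433) AND its end is no later than violet_phase's end (X.end <= t=952).
amber_phase: start t=243 <= t=433? ✓; end t=506 <= t=952? ✓ → yes.
crimson_phase: start t=244 <= t=433? ✓; end t=575 <= t=952? ✓ → yes.
gold_phase: start t=553 <= t=433? ✗; end t=624 <= t=952? ✓ → no.
green_phase: start t=322 <= t=433? ✓; end t=676 <= t=952? ✓ → yes.
red_phase: start t=434 <= t=433? ✗; end t=853 <= t=952? ✓ → no.
teal_phase: start t=231 <= t=433? ✓; end t=473 <= t=952? ✓ → yes.
Result: amber_phase, crimson_phase, green_phase, teal_phase.

amber_phase, crimson_phase, green_phase, teal_phase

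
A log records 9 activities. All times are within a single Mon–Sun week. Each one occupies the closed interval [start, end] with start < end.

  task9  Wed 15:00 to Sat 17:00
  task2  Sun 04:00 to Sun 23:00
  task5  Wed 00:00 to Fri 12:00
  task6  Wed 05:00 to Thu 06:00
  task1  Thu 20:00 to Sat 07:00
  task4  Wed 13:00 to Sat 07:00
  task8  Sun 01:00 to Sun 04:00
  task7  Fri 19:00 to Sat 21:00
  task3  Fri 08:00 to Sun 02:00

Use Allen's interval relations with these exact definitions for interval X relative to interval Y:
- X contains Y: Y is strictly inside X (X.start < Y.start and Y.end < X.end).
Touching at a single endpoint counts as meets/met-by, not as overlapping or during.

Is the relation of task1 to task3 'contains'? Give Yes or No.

No

task1 = [Thu 20:00, Sat 07:00], task3 = [Fri 08:00, Sun 02:00].
Actual relation of task1 to task3: overlaps.
Asked whether 'contains' holds → No.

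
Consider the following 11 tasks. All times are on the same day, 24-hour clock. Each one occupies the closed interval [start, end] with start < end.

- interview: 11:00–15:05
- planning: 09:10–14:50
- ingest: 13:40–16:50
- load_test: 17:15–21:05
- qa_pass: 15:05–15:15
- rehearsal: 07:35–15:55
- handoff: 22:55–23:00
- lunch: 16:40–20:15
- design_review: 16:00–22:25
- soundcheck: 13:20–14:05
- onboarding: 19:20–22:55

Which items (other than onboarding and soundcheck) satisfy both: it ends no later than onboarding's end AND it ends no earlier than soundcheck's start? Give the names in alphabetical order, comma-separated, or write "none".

Conditions: its end is no later than onboarding's end (X.end <= 22:55) AND its end is no earlier than soundcheck's start (X.end >= 13:20).
design_review: end 22:25 <= 22:55? ✓; end 22:25 >= 13:20? ✓ → yes.
handoff: end 23:00 <= 22:55? ✗; end 23:00 >= 13:20? ✓ → no.
ingest: end 16:50 <= 22:55? ✓; end 16:50 >= 13:20? ✓ → yes.
interview: end 15:05 <= 22:55? ✓; end 15:05 >= 13:20? ✓ → yes.
load_test: end 21:05 <= 22:55? ✓; end 21:05 >= 13:20? ✓ → yes.
lunch: end 20:15 <= 22:55? ✓; end 20:15 >= 13:20? ✓ → yes.
planning: end 14:50 <= 22:55? ✓; end 14:50 >= 13:20? ✓ → yes.
qa_pass: end 15:15 <= 22:55? ✓; end 15:15 >= 13:20? ✓ → yes.
rehearsal: end 15:55 <= 22:55? ✓; end 15:55 >= 13:20? ✓ → yes.
Result: design_review, ingest, interview, load_test, lunch, planning, qa_pass, rehearsal.

design_review, ingest, interview, load_test, lunch, planning, qa_pass, rehearsal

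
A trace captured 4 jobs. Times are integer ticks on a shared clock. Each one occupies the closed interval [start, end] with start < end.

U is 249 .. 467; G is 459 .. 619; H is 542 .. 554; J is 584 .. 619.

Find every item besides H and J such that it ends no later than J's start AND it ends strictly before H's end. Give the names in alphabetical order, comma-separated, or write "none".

Conditions: its end is no later than J's start (X.end <= 584) AND its end is strictly before H's end (X.end < 554).
G: end 619 <= 584? ✗; end 619 < 554? ✗ → no.
U: end 467 <= 584? ✓; end 467 < 554? ✓ → yes.
Result: U.

U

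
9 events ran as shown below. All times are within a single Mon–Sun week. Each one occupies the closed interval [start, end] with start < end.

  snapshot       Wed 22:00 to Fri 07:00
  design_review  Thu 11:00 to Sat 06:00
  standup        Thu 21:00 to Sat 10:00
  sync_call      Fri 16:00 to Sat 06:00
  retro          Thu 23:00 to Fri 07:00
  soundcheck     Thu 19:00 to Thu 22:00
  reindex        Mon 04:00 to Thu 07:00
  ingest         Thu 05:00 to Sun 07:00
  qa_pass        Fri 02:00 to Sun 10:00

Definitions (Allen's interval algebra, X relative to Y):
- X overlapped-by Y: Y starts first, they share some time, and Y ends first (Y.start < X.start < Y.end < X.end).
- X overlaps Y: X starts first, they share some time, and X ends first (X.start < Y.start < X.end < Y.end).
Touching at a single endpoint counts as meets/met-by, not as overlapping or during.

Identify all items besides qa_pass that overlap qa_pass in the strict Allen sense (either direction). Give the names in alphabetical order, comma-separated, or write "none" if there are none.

design_review, ingest, retro, snapshot, standup

Target qa_pass = [Fri 02:00, Sun 10:00].
design_review [Thu 11:00, Sat 06:00] → overlaps → yes.
ingest [Thu 05:00, Sun 07:00] → overlaps → yes.
reindex [Mon 04:00, Thu 07:00] → before → no.
retro [Thu 23:00, Fri 07:00] → overlaps → yes.
snapshot [Wed 22:00, Fri 07:00] → overlaps → yes.
soundcheck [Thu 19:00, Thu 22:00] → before → no.
standup [Thu 21:00, Sat 10:00] → overlaps → yes.
sync_call [Fri 16:00, Sat 06:00] → during → no.
Result: design_review, ingest, retro, snapshot, standup.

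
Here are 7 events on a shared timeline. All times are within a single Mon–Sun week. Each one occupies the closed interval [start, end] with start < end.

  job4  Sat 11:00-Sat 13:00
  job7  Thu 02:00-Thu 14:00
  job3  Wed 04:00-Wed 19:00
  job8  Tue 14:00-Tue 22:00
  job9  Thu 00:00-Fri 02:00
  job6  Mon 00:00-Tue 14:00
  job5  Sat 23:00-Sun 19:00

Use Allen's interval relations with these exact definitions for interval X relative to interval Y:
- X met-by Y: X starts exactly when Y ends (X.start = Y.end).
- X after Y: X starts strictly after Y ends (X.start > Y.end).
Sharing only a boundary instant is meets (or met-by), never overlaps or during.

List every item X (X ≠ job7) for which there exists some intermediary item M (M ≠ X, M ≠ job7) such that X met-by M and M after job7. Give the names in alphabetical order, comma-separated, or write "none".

Target job7 = [Thu 02:00, Thu 14:00].
Intermediaries M with M after job7: job4, job5.
Via job4 — items with X met-by job4: none.
Via job5 — items with X met-by job5: none.
Union: none.

none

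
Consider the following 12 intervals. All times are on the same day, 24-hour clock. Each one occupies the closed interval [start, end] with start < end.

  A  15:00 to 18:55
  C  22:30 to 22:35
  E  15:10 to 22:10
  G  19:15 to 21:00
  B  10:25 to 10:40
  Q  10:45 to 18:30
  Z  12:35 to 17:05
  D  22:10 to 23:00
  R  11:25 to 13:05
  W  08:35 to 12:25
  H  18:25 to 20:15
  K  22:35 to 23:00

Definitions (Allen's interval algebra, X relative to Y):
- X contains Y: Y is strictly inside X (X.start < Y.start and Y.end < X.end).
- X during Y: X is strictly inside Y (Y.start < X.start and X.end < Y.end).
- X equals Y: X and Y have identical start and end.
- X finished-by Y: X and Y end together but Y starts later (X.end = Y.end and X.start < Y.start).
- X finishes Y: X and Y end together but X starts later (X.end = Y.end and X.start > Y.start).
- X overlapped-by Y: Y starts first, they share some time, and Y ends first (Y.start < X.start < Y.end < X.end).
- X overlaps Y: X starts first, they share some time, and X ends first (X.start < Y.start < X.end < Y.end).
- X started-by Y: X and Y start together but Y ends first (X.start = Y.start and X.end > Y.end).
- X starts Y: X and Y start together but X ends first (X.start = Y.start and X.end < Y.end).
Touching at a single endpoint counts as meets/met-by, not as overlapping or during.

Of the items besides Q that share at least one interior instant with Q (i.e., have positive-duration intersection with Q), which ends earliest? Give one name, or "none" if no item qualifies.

W

Target Q = [10:45, 18:30].
A [15:00, 18:55] → overlapped-by → candidate.
B [10:25, 10:40] → before → excluded.
C [22:30, 22:35] → after → excluded.
D [22:10, 23:00] → after → excluded.
E [15:10, 22:10] → overlapped-by → candidate.
G [19:15, 21:00] → after → excluded.
H [18:25, 20:15] → overlapped-by → candidate.
K [22:35, 23:00] → after → excluded.
R [11:25, 13:05] → during → candidate.
W [08:35, 12:25] → overlaps → candidate.
Z [12:35, 17:05] → during → candidate.
Among candidates, earliest end is 12:25 → W.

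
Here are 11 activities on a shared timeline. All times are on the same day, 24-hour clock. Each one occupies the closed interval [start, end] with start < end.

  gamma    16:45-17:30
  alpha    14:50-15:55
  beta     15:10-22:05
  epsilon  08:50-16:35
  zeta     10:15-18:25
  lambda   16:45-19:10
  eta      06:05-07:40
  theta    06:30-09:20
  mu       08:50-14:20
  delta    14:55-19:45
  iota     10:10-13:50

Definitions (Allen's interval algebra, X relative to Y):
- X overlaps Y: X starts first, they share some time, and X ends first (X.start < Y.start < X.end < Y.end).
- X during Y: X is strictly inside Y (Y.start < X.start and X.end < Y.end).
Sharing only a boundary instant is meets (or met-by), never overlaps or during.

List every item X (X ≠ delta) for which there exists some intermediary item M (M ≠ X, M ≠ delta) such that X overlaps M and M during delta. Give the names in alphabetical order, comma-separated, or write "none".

Target delta = [14:55, 19:45].
Intermediaries M with M during delta: gamma, lambda.
Via gamma — items with X overlaps gamma: none.
Via lambda — items with X overlaps lambda: zeta.
Union: zeta.

zeta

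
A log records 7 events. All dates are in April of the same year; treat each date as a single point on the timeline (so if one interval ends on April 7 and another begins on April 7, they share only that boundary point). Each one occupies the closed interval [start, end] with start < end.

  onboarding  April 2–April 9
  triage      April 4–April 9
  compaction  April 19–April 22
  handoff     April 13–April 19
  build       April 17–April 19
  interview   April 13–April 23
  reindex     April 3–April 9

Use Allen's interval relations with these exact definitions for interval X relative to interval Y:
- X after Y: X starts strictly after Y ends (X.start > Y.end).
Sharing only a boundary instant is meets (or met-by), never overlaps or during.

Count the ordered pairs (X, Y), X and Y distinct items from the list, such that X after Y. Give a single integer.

12

Checking all 42 ordered pairs for relation 'after'; matching pairs in alphabetical order:
(build, onboarding): build after onboarding ✓
(build, reindex): build after reindex ✓
(build, triage): build after triage ✓
(compaction, onboarding): compaction after onboarding ✓
(compaction, reindex): compaction after reindex ✓
(compaction, triage): compaction after triage ✓
(handoff, onboarding): handoff after onboarding ✓
(handoff, reindex): handoff after reindex ✓
(handoff, triage): handoff after triage ✓
(interview, onboarding): interview after onboarding ✓
(interview, reindex): interview after reindex ✓
(interview, triage): interview after triage ✓
Count: 12.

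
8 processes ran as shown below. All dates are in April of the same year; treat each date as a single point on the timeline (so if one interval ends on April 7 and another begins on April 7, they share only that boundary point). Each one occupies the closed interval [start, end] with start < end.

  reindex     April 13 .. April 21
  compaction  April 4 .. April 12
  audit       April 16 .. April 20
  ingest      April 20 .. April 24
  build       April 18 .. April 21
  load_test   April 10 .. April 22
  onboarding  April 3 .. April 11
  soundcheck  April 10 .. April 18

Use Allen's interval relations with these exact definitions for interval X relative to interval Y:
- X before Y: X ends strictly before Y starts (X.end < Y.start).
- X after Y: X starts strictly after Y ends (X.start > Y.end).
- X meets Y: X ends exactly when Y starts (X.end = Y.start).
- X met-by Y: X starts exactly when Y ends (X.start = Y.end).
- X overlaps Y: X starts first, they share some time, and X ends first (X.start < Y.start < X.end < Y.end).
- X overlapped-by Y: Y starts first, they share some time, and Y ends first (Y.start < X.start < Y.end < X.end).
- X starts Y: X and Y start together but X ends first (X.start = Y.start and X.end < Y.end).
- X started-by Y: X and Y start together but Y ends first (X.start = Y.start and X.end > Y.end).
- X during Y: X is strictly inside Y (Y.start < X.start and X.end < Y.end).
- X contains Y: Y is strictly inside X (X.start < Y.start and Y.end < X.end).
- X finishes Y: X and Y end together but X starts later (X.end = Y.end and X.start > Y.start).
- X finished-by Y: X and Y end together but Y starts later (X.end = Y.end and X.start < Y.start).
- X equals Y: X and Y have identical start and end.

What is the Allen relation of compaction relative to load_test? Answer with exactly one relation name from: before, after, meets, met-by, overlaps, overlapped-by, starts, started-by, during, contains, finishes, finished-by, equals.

overlaps

compaction = [April 4, April 12]; load_test = [April 10, April 22].
Compare endpoints: compaction.start < load_test.start, compaction.start < load_test.end, compaction.end > load_test.start, compaction.end < load_test.end.
That pattern is 'overlaps'.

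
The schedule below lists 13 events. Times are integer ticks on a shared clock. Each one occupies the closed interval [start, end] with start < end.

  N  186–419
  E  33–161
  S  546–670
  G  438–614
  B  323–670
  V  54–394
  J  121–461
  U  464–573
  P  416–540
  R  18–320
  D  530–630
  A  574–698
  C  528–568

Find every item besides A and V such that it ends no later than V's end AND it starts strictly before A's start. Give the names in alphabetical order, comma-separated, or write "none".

Conditions: its end is no later than V's end (X.end <= 394) AND its start is strictly before A's start (X.start < 574).
B: end 670 <= 394? ✗; start 323 < 574? ✓ → no.
C: end 568 <= 394? ✗; start 528 < 574? ✓ → no.
D: end 630 <= 394? ✗; start 530 < 574? ✓ → no.
E: end 161 <= 394? ✓; start 33 < 574? ✓ → yes.
G: end 614 <= 394? ✗; start 438 < 574? ✓ → no.
J: end 461 <= 394? ✗; start 121 < 574? ✓ → no.
N: end 419 <= 394? ✗; start 186 < 574? ✓ → no.
P: end 540 <= 394? ✗; start 416 < 574? ✓ → no.
R: end 320 <= 394? ✓; start 18 < 574? ✓ → yes.
S: end 670 <= 394? ✗; start 546 < 574? ✓ → no.
U: end 573 <= 394? ✗; start 464 < 574? ✓ → no.
Result: E, R.

E, R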